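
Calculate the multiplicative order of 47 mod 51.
Powers of 47 mod 51: 47^1≡47, 47^2≡16, 47^3≡38, 47^4≡1. ord_51(47) = 4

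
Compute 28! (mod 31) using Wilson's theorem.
(30)! = (28)! × (29) × (30) ≡ -1 (mod 31). So (28)! ≡ -1 × [(30)(29)]^(-1) ≡ 15 (mod 31)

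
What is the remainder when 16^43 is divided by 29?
Using Fermat: 16^{28} ≡ 1 mod 29. 43 ≡ 15 mod 28. So 16^{43} ≡ 16^{15} ≡ 16 mod 29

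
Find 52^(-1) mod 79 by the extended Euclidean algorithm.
Extended GCD: 52(38) + 79(-25) = 1. So 52^(-1) ≡ 38 mod 79. Verify: 52 × 38 = 1976 ≡ 1 mod 79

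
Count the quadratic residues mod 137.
Exactly half the non-zero residues mod a prime are QRs: (137-1)/2 = 68.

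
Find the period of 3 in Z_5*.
Powers of 3 mod 5: 3^1≡3, 3^2≡4, 3^3≡2, 3^4≡1. Order = 4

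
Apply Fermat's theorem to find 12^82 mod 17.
By Fermat: 12^{16} ≡ 1 mod 17. 82 = 5×16 + 2. So 12^{82} ≡ 12^{2} ≡ 8 mod 17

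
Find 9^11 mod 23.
By repeated squaring mod 23: 9^{1}≡9, 9^{2}≡12, 9^{4}≡6, 9^{8}≡13. Then 9^{11} = 9^{8+2+1} ≡ 13 × 12 × 9 ≡ 1 mod 23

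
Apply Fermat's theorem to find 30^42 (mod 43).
By Fermat's Little Theorem, 30^{42} ≡ 1 (mod 43) since 43 is prime and gcd(30, 43) = 1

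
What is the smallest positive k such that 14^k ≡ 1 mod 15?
Powers of 14 mod 15: 14^1≡14, 14^2≡1. So the order of 14 is 2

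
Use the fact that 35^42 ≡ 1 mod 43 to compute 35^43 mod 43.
By Fermat: 35^{42} ≡ 1 mod 43. So 35^{43} = 35^{42} · 35^{1} ≡ 35^{1} ≡ 35 mod 43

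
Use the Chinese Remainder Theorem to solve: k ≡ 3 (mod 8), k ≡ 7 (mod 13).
M = 8 × 13 = 104. M₁ = 13, y₁ ≡ 5 (mod 8). M₂ = 8, y₂ ≡ 5 (mod 13). k = 3×13×5 + 7×8×5 ≡ 59 (mod 104)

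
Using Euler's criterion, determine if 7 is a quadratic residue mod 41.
By Euler's criterion: 7^{20} ≡ 40 mod 41. Since this equals -1 (≡ 40), 7 is not a QR.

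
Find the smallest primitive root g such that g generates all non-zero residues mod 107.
g = 2. Powers: [2, 4, 8, 16, 32, 64, 21, 42, 84, ...] generates all 106 non-zero residues.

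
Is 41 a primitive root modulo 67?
ord_67(41) divides 66. For each prime q|66: 41^{33}≡66, 41^{22}≡29, 41^{6}≡15, none ≡ 1. So 41 has order 66 and is a primitive root mod 67.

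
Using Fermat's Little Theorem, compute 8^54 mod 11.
By Fermat: 8^{10} ≡ 1 mod 11. 54 = 5×10 + 4. So 8^{54} ≡ 8^{4} ≡ 4 mod 11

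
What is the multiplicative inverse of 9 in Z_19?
Since 19 is prime, by Fermat 9^(-1) ≡ 9^{17} ≡ 17 (mod 19). Verify: 9 × 17 = 153 ≡ 1 (mod 19)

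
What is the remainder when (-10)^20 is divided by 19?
Using Fermat: (-10)^{18} ≡ 1 (mod 19). 20 ≡ 2 (mod 18). So (-10)^{20} ≡ (-10)^{2} ≡ 5 (mod 19)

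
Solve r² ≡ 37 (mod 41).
The square roots of 37 mod 41 are 18 and 23. Verify: 18² = 324 ≡ 37 (mod 41)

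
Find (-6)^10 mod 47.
By repeated squaring mod 47: (-6)^{1}≡41, (-6)^{2}≡36, (-6)^{4}≡27, (-6)^{8}≡24. Then (-6)^{10} = (-6)^{8+2} ≡ 24 × 36 ≡ 18 mod 47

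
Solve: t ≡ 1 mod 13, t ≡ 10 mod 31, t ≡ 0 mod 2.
M = 13 × 31 × 2 = 806. M₁ = 62, y₁ ≡ 4 mod 13. M₂ = 26, y₂ ≡ 6 mod 31. M₃ = 403, y₃ ≡ 1 mod 2. t = 1×62×4 + 10×26×6 + 0×403×1 ≡ 196 mod 806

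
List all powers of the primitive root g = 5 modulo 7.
5^1, 5^2, ..., 5^{6} mod 7: [5, 4, 6, 2, 3, 1]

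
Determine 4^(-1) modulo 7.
Since 7 is prime, by Fermat 4^(-1) ≡ 4^{5} ≡ 2 mod 7. Verify: 4 × 2 = 8 ≡ 1 mod 7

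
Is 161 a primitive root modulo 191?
161^{38} ≡ 1 mod 191 and 38 < 190, so ord_191(161) = 38 ≠ 190 and 161 is not a primitive root.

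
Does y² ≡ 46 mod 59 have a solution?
By Euler's criterion: 46^{29} ≡ 1 mod 59. Since this equals 1, 46 is a QR.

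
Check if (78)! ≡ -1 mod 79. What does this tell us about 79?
(78)! mod 79 = 78. Since this equals -1 mod 79, Wilson confirms 79 is prime.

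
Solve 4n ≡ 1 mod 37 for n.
Since 37 is prime, by Fermat 4^(-1) ≡ 4^{35} ≡ 28 mod 37. Verify: 4 × 28 = 112 ≡ 1 mod 37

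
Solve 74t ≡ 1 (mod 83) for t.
Since 83 is prime, by Fermat 74^(-1) ≡ 74^{81} ≡ 46 (mod 83). Verify: 74 × 46 = 3404 ≡ 1 (mod 83)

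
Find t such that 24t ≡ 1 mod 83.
Since 83 is prime, by Fermat 24^(-1) ≡ 24^{81} ≡ 45 mod 83. Verify: 24 × 45 = 1080 ≡ 1 mod 83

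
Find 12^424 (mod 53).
Using Fermat: 12^{52} ≡ 1 (mod 53). 424 ≡ 8 (mod 52). So 12^{424} ≡ 12^{8} ≡ 10 (mod 53)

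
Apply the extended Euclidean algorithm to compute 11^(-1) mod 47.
Extended GCD: 11(-17) + 47(4) = 1. So 11^(-1) ≡ -17 ≡ 30 mod 47. Verify: 11 × 30 = 330 ≡ 1 mod 47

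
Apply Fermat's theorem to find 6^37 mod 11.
By Fermat: 6^{10} ≡ 1 mod 11. 37 = 3×10 + 7. So 6^{37} ≡ 6^{7} ≡ 8 mod 11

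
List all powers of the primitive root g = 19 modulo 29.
19^1, 19^2, ..., 19^{28} mod 29: [19, 13, 15, 24, 21, 22, 12, 25, 11, 6, 27, 20, 3, 28, 10, 16, 14, 5, 8, 7, 17, 4, 18, 23, 2, 9, 26, 1]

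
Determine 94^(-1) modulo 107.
Since 107 is prime, by Fermat 94^(-1) ≡ 94^{105} ≡ 74 mod 107. Verify: 94 × 74 = 6956 ≡ 1 mod 107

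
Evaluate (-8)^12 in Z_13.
Using Fermat: (-8)^{12} ≡ 1 (mod 13). 12 ≡ 0 (mod 12). So (-8)^{12} ≡ (-8)^{0} ≡ 1 (mod 13)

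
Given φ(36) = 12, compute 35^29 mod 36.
By Euler: 35^{12} ≡ 1 mod 36 since gcd(35, 36) = 1. 29 = 2×12 + 5. So 35^{29} ≡ 35^{5} ≡ 35 mod 36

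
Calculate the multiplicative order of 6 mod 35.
Powers of 6 mod 35: 6^1≡6, 6^2≡1. Order = 2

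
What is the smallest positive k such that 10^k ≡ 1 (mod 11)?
Powers of 10 mod 11: 10^1≡10, 10^2≡1. Order = 2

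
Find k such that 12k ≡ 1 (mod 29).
Since 29 is prime, by Fermat 12^(-1) ≡ 12^{27} ≡ 17 (mod 29). Verify: 12 × 17 = 204 ≡ 1 (mod 29)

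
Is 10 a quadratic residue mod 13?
By Euler's criterion: 10^{6} ≡ 1 mod 13. Since this equals 1, 10 is a QR.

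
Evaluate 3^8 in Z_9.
By repeated squaring (mod 9): 3^{1}≡3, 3^{2}≡0, 3^{4}≡0, 3^{8}≡0. So 3^{8} ≡ 0 (mod 9)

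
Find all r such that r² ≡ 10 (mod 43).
The square roots of 10 mod 43 are 15 and 28. Verify: 15² = 225 ≡ 10 (mod 43)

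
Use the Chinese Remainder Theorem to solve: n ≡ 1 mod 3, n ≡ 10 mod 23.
M = 3 × 23 = 69. M₁ = 23, y₁ ≡ 2 mod 3. M₂ = 3, y₂ ≡ 8 mod 23. n = 1×23×2 + 10×3×8 ≡ 10 mod 69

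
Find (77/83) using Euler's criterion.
(77/83) = 77^{41} mod 83 = 1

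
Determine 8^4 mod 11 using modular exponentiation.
8^{4} = 4096 ≡ 4 (mod 11)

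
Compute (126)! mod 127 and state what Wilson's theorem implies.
(126)! mod 127 = 126. Since this equals -1 mod 127, Wilson confirms 127 is prime.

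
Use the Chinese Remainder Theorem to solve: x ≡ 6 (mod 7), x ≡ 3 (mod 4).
M = 7 × 4 = 28. M₁ = 4, y₁ ≡ 2 (mod 7). M₂ = 7, y₂ ≡ 3 (mod 4). x = 6×4×2 + 3×7×3 ≡ 27 (mod 28)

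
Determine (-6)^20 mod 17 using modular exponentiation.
Using Fermat: (-6)^{16} ≡ 1 (mod 17). 20 ≡ 4 (mod 16). So (-6)^{20} ≡ (-6)^{4} ≡ 4 (mod 17)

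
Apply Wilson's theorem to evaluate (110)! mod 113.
(112)! = (110)! × (111) × (112) ≡ -1 mod 113. So (110)! ≡ -1 × [(112)(111)]^(-1) ≡ 56 mod 113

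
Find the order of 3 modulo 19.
Powers of 3 mod 19: 3^1≡3, 3^2≡9, 3^3≡8, 3^4≡5, 3^5≡15, 3^6≡7, 3^7≡2, 3^8≡6, 3^9≡18, 3^10≡16, 3^11≡10, 3^12≡11, 3^13≡14, 3^14≡4, 3^15≡12, 3^16≡17, 3^17≡13, 3^18≡1. Order = 18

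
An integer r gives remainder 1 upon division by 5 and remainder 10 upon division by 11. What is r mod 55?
M = 5 × 11 = 55. M₁ = 11, y₁ ≡ 1 mod 5. M₂ = 5, y₂ ≡ 9 mod 11. r = 1×11×1 + 10×5×9 ≡ 21 mod 55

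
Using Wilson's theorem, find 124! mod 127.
(126)! = (124)! × (125) × (126) ≡ -1 (mod 127). So (124)! ≡ -1 × [(126)(125)]^(-1) ≡ 63 (mod 127)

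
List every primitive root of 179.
There are φ(178) = 88 primitive roots mod 179: {2, 6, 7, 8, 10, 11, 18, 21, 23, 24, 26, 28, 30, 32, 33, 34, 35, 37, 38, 40, 41, 44, 50, 53, 54, 55, 58, 62, 63, 69, 71, 72, 73, 78, 79, 84, 86, 90, 91, 92, 94, 96, 97, 98, 99, 102, 103, 104, 105, 109, 111, 112, 113, 114, 115, 118, 119, 120, 122, 123, 127, 128, 130, 131, 132, 133, 134, 136, 137, 140, 143, 148, 150, 152, 154, 157, 159, 160, 162, 163, 164, 165, 166, 167, 170, 174, 175, 176}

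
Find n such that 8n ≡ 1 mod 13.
Since 13 is prime, by Fermat 8^(-1) ≡ 8^{11} ≡ 5 mod 13. Verify: 8 × 5 = 40 ≡ 1 mod 13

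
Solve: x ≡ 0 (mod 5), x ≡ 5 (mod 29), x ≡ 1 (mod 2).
M = 5 × 29 × 2 = 290. M₁ = 58, y₁ ≡ 2 (mod 5). M₂ = 10, y₂ ≡ 3 (mod 29). M₃ = 145, y₃ ≡ 1 (mod 2). x = 0×58×2 + 5×10×3 + 1×145×1 ≡ 5 (mod 290)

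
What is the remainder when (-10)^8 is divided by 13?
By repeated squaring mod 13: (-10)^{1}≡3, (-10)^{2}≡9, (-10)^{4}≡3, (-10)^{8}≡9. So (-10)^{8} ≡ 9 mod 13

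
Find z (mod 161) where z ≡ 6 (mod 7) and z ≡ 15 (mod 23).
M = 7 × 23 = 161. M₁ = 23, y₁ ≡ 4 (mod 7). M₂ = 7, y₂ ≡ 10 (mod 23). z = 6×23×4 + 15×7×10 ≡ 153 (mod 161)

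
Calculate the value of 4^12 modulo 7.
Using Fermat: 4^{6} ≡ 1 (mod 7). 12 ≡ 0 (mod 6). So 4^{12} ≡ 4^{0} ≡ 1 (mod 7)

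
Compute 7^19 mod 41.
By repeated squaring (mod 41): 7^{1}≡7, 7^{2}≡8, 7^{4}≡23, 7^{8}≡37, 7^{16}≡16. Then 7^{19} = 7^{16+2+1} ≡ 16 × 8 × 7 ≡ 35 (mod 41)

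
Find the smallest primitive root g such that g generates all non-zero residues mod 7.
g = 3. Powers: [3, 2, 6, 4, 5, 1] generates all 6 non-zero residues.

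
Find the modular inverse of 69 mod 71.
Since 71 is prime, by Fermat 69^(-1) ≡ 69^{69} ≡ 35 (mod 71). Verify: 69 × 35 = 2415 ≡ 1 (mod 71)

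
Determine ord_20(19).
Powers of 19 mod 20: 19^1≡19, 19^2≡1. Order = 2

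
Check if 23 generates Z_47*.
ord_47(23) divides 46. For each prime q|46: 23^{23}≡46, 23^{2}≡12, none ≡ 1. So 23 has order 46 and is a primitive root mod 47.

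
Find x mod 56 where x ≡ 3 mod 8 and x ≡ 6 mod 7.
M = 8 × 7 = 56. M₁ = 7, y₁ ≡ 7 mod 8. M₂ = 8, y₂ ≡ 1 mod 7. x = 3×7×7 + 6×8×1 ≡ 27 mod 56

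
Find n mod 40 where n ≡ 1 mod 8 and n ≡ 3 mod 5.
M = 8 × 5 = 40. M₁ = 5, y₁ ≡ 5 mod 8. M₂ = 8, y₂ ≡ 2 mod 5. n = 1×5×5 + 3×8×2 ≡ 33 mod 40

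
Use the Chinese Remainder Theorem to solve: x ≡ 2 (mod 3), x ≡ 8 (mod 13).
M = 3 × 13 = 39. M₁ = 13, y₁ ≡ 1 (mod 3). M₂ = 3, y₂ ≡ 9 (mod 13). x = 2×13×1 + 8×3×9 ≡ 8 (mod 39)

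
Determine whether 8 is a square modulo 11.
By Euler's criterion: 8^{5} ≡ 10 mod 11. Since this equals -1 (≡ 10), 8 is not a QR.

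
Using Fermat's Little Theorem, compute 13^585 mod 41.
By Fermat: 13^{40} ≡ 1 mod 41. 585 ≡ 25 mod 40. So 13^{585} ≡ 13^{25} ≡ 3 mod 41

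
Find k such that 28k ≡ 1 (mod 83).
Since 83 is prime, by Fermat 28^(-1) ≡ 28^{81} ≡ 3 (mod 83). Verify: 28 × 3 = 84 ≡ 1 (mod 83)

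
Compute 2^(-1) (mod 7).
Since 7 is prime, by Fermat 2^(-1) ≡ 2^{5} ≡ 4 (mod 7). Verify: 2 × 4 = 8 ≡ 1 (mod 7)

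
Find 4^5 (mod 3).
Using Fermat: 4^{2} ≡ 1 (mod 3). 5 ≡ 1 (mod 2). So 4^{5} ≡ 4^{1} ≡ 1 (mod 3)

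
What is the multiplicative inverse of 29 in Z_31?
Since 31 is prime, by Fermat 29^(-1) ≡ 29^{29} ≡ 15 mod 31. Verify: 29 × 15 = 435 ≡ 1 mod 31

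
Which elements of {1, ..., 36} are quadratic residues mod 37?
Quadratic residues modulo 37: {1, 3, 4, 7, 9, 10, 11, 12, 16, 21, 25, 26, 27, 28, 30, 33, 34, 36}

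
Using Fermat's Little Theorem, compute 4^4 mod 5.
By Fermat's Little Theorem, 4^{4} ≡ 1 (mod 5) since 5 is prime and gcd(4, 5) = 1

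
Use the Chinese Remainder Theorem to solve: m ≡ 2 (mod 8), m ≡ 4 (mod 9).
M = 8 × 9 = 72. M₁ = 9, y₁ ≡ 1 (mod 8). M₂ = 8, y₂ ≡ 8 (mod 9). m = 2×9×1 + 4×8×8 ≡ 58 (mod 72)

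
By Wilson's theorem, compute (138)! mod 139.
By Wilson's theorem, (138)! ≡ -1 ≡ 138 mod 139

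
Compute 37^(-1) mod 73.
Since 73 is prime, by Fermat 37^(-1) ≡ 37^{71} ≡ 2 mod 73. Verify: 37 × 2 = 74 ≡ 1 mod 73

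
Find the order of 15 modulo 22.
Powers of 15 mod 22: 15^1≡15, 15^2≡5, 15^3≡9, 15^4≡3, 15^5≡1. Order = 5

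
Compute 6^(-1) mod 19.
Since 19 is prime, by Fermat 6^(-1) ≡ 6^{17} ≡ 16 mod 19. Verify: 6 × 16 = 96 ≡ 1 mod 19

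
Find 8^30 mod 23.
Using Fermat: 8^{22} ≡ 1 mod 23. 30 ≡ 8 mod 22. So 8^{30} ≡ 8^{8} ≡ 4 mod 23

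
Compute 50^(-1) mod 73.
Since 73 is prime, by Fermat 50^(-1) ≡ 50^{71} ≡ 19 mod 73. Verify: 50 × 19 = 950 ≡ 1 mod 73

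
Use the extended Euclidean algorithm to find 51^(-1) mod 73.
Extended GCD: 51(-10) + 73(7) = 1. So 51^(-1) ≡ -10 ≡ 63 (mod 73). Verify: 51 × 63 = 3213 ≡ 1 (mod 73)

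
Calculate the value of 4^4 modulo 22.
4^{4} = 256 ≡ 14 (mod 22)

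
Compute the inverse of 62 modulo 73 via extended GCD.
Extended GCD: 62(-20) + 73(17) = 1. So 62^(-1) ≡ -20 ≡ 53 mod 73. Verify: 62 × 53 = 3286 ≡ 1 mod 73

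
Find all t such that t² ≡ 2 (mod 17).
The square roots of 2 mod 17 are 6 and 11. Verify: 6² = 36 ≡ 2 (mod 17)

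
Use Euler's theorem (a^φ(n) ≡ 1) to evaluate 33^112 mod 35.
By Euler: 33^{24} ≡ 1 (mod 35) since gcd(33, 35) = 1. 112 = 4×24 + 16. So 33^{112} ≡ 33^{16} ≡ 16 (mod 35)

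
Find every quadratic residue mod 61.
Quadratic residues modulo 61: {1, 3, 4, 5, 9, 12, 13, 14, 15, 16, 19, 20, 22, 25, 27, 34, 36, 39, 41, 42, 45, 46, 47, 48, 49, 52, 56, 57, 58, 60}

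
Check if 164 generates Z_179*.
ord_179(164) divides 178. For each prime q|178: 164^{89}≡178, 164^{2}≡46, none ≡ 1. So 164 has order 178 and is a primitive root mod 179.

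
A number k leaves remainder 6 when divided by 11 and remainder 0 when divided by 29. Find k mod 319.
M = 11 × 29 = 319. M₁ = 29, y₁ ≡ 8 mod 11. M₂ = 11, y₂ ≡ 8 mod 29. k = 6×29×8 + 0×11×8 ≡ 116 mod 319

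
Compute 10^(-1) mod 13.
Since 13 is prime, by Fermat 10^(-1) ≡ 10^{11} ≡ 4 mod 13. Verify: 10 × 4 = 40 ≡ 1 mod 13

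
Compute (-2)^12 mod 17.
By repeated squaring (mod 17): (-2)^{1}≡15, (-2)^{2}≡4, (-2)^{4}≡16, (-2)^{8}≡1. Then (-2)^{12} = (-2)^{8+4} ≡ 1 × 16 ≡ 16 (mod 17)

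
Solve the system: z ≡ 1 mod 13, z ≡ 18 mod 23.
M = 13 × 23 = 299. M₁ = 23, y₁ ≡ 4 mod 13. M₂ = 13, y₂ ≡ 16 mod 23. z = 1×23×4 + 18×13×16 ≡ 248 mod 299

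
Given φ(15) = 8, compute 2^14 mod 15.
By Euler: 2^{8} ≡ 1 mod 15 since gcd(2, 15) = 1. 14 = 1×8 + 6. So 2^{14} ≡ 2^{6} ≡ 4 mod 15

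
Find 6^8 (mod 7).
Using Fermat: 6^{6} ≡ 1 (mod 7). 8 ≡ 2 (mod 6). So 6^{8} ≡ 6^{2} ≡ 1 (mod 7)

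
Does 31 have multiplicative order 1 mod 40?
Powers of 31 mod 40: 31^1≡31, 31^2≡1. 31^1≡31≢1, so ord ≠ 1. No, the actual order is 2.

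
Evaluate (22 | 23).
(22/23) = 22^{11} mod 23 = -1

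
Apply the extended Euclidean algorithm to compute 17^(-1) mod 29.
Extended GCD: 17(12) + 29(-7) = 1. So 17^(-1) ≡ 12 mod 29. Verify: 17 × 12 = 204 ≡ 1 mod 29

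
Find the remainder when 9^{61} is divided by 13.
By Fermat: 9^{12} ≡ 1 mod 13. 61 = 5×12 + 1. So 9^{61} ≡ 9^{1} ≡ 9 mod 13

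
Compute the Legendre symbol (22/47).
(22/47) = 22^{23} mod 47 = -1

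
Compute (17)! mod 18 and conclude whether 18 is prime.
(17)! mod 18 = 0. Since 0 ≢ -1 mod 18, 18 is not prime.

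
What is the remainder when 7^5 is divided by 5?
Using Fermat: 7^{4} ≡ 1 mod 5. 5 ≡ 1 mod 4. So 7^{5} ≡ 7^{1} ≡ 2 mod 5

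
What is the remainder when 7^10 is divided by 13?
By repeated squaring (mod 13): 7^{1}≡7, 7^{2}≡10, 7^{4}≡9, 7^{8}≡3. Then 7^{10} = 7^{8+2} ≡ 3 × 10 ≡ 4 (mod 13)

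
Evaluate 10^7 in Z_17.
By repeated squaring (mod 17): 10^{1}≡10, 10^{2}≡15, 10^{4}≡4. Then 10^{7} = 10^{4+2+1} ≡ 4 × 15 × 10 ≡ 5 (mod 17)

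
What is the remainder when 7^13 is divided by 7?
By repeated squaring (mod 7): 7^{1}≡0, 7^{2}≡0, 7^{4}≡0, 7^{8}≡0. Then 7^{13} = 7^{8+4+1} ≡ 0 × 0 × 0 ≡ 0 (mod 7)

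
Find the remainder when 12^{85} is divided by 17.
By Fermat: 12^{16} ≡ 1 mod 17. 85 = 5×16 + 5. So 12^{85} ≡ 12^{5} ≡ 3 mod 17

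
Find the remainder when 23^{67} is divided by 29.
By Fermat: 23^{28} ≡ 1 mod 29. 67 = 2×28 + 11. So 23^{67} ≡ 23^{11} ≡ 20 mod 29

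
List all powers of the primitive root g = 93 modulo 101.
93^1, 93^2, ..., 93^{100} mod 101: [93, 64, 94, 56, 57, 49, 12, 5, 61, 17, 66, 78, 83, 43, 60, 25, 2, 85, 27, 87, 11, 13, 98, 24, 10, 21, 34, 31, 55, 65, 86, 19, 50, 4, 69, 54, 73, 22, 26, 95, 48, 20, 42, 68, 62, 9, 29, 71, 38, 100, 8, 37, 7, 45, 44, 52, 89, 96, 40, 84, 35, 23, 18, 58, 41, 76, 99, 16, 74, 14, 90, 88, 3, 77, 91, 80, 67, 70, 46, 36, 15, 82, 51, 97, 32, 47, 28, 79, 75, 6, 53, 81, 59, 33, 39, 92, 72, 30, 63, 1]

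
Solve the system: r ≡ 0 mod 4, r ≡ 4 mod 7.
M = 4 × 7 = 28. M₁ = 7, y₁ ≡ 3 mod 4. M₂ = 4, y₂ ≡ 2 mod 7. r = 0×7×3 + 4×4×2 ≡ 4 mod 28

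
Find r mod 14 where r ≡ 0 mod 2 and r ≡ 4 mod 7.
M = 2 × 7 = 14. M₁ = 7, y₁ ≡ 1 mod 2. M₂ = 2, y₂ ≡ 4 mod 7. r = 0×7×1 + 4×2×4 ≡ 4 mod 14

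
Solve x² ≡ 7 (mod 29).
The square roots of 7 mod 29 are 23 and 6. Verify: 23² = 529 ≡ 7 (mod 29)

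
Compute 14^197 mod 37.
Using Fermat: 14^{36} ≡ 1 mod 37. 197 ≡ 17 mod 36. So 14^{197} ≡ 14^{17} ≡ 29 mod 37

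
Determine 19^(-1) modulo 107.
Since 107 is prime, by Fermat 19^(-1) ≡ 19^{105} ≡ 62 mod 107. Verify: 19 × 62 = 1178 ≡ 1 mod 107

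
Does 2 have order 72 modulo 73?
2^{9} ≡ 1 (mod 73) and 9 < 72, so ord_73(2) = 9 ≠ 72 and 2 is not a primitive root.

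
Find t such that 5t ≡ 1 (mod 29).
Since 29 is prime, by Fermat 5^(-1) ≡ 5^{27} ≡ 6 (mod 29). Verify: 5 × 6 = 30 ≡ 1 (mod 29)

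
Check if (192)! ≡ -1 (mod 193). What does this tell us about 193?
(192)! mod 193 = 192. Since this equals -1 (mod 193), Wilson confirms 193 is prime.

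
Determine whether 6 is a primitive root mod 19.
6^{9} ≡ 1 mod 19 and 9 < 18, so ord_19(6) = 9 ≠ 18 and 6 is not a primitive root.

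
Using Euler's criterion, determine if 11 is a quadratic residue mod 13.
By Euler's criterion: 11^{6} ≡ 12 mod 13. Since this equals -1 (≡ 12), 11 is not a QR.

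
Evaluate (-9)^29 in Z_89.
By repeated squaring (mod 89): (-9)^{1}≡80, (-9)^{2}≡81, (-9)^{4}≡64, (-9)^{8}≡2, (-9)^{16}≡4. Then (-9)^{29} = (-9)^{16+8+4+1} ≡ 4 × 2 × 64 × 80 ≡ 20 (mod 89)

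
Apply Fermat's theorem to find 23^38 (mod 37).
By Fermat: 23^{36} ≡ 1 (mod 37). So 23^{38} = 23^{36} · 23^{2} ≡ 23^{2} ≡ 11 (mod 37)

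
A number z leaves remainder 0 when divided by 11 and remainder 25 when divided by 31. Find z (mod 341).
M = 11 × 31 = 341. M₁ = 31, y₁ ≡ 5 (mod 11). M₂ = 11, y₂ ≡ 17 (mod 31). z = 0×31×5 + 25×11×17 ≡ 242 (mod 341)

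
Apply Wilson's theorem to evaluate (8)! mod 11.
(10)! = (8)! × (9) × (10) ≡ -1 mod 11. So (8)! ≡ -1 × [(10)(9)]^(-1) ≡ 5 mod 11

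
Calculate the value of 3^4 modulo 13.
3^{4} = 81 ≡ 3 mod 13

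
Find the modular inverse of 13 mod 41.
Since 41 is prime, by Fermat 13^(-1) ≡ 13^{39} ≡ 19 mod 41. Verify: 13 × 19 = 247 ≡ 1 mod 41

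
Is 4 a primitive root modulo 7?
4^{3} ≡ 1 mod 7 and 3 < 6, so ord_7(4) = 3 ≠ 6 and 4 is not a primitive root.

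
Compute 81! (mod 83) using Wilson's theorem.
(82)! = (81)! × (82) ≡ -1 (mod 83). So (81)! ≡ -1 × (82)^(-1) ≡ (-1)×(-1) = 1 (mod 83)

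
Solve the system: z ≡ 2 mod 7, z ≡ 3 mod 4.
M = 7 × 4 = 28. M₁ = 4, y₁ ≡ 2 mod 7. M₂ = 7, y₂ ≡ 3 mod 4. z = 2×4×2 + 3×7×3 ≡ 23 mod 28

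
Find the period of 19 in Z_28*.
Powers of 19 mod 28: 19^1≡19, 19^2≡25, 19^3≡27, 19^4≡9, 19^5≡3, 19^6≡1. So the order of 19 is 6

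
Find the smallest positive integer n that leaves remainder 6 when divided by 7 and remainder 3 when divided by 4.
M = 7 × 4 = 28. M₁ = 4, y₁ ≡ 2 mod 7. M₂ = 7, y₂ ≡ 3 mod 4. n = 6×4×2 + 3×7×3 ≡ 27 mod 28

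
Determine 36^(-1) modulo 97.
Since 97 is prime, by Fermat 36^(-1) ≡ 36^{95} ≡ 62 mod 97. Verify: 36 × 62 = 2232 ≡ 1 mod 97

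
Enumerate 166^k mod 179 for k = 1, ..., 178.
166^1, 166^2, ..., 166^{178} mod 179: [166, 169, 130, 100, 132, 74, 112, 155, 133, 61, 102, 106, 54, 14, 176, 39, 30, 147, 58, 141, 136, 22, 72, 138, 175, 52, 40, 17, 137, 9, 62, 89, 96, 5, 114, 129, 113, 142, 123, 12, 23, 59, 128, 126, 152, 172, 91, 70, 164, 16, 150, 19, 111, 168, 143, 110, 2, 153, 159, 81, 21, 85, 148, 45, 131, 87, 122, 25, 33, 108, 28, 173, 78, 60, 115, 116, 103, 93, 44, 144, 97, 171, 104, 80, 34, 95, 18, 124, 178, 13, 10, 49, 79, 47, 105, 67, 24, 46, 118, 77, 73, 125, 165, 3, 140, 149, 32, 121, 38, 43, 157, 107, 41, 4, 127, 139, 162, 42, 170, 117, 90, 83, 174, 65, 50, 66, 37, 56, 167, 156, 120, 51, 53, 27, 7, 88, 109, 15, 163, 29, 160, 68, 11, 36, 69, 177, 26, 20, 98, 158, 94, 31, 134, 48, 92, 57, 154, 146, 71, 151, 6, 101, 119, 64, 63, 76, 86, 135, 35, 82, 8, 75, 99, 145, 84, 161, 55, 1]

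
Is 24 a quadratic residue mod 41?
By Euler's criterion: 24^{20} ≡ 40 mod 41. Since this equals -1 (≡ 40), 24 is not a QR.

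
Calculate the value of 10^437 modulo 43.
Using Fermat: 10^{42} ≡ 1 (mod 43). 437 ≡ 17 (mod 42). So 10^{437} ≡ 10^{17} ≡ 9 (mod 43)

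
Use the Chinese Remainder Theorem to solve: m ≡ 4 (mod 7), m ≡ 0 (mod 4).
M = 7 × 4 = 28. M₁ = 4, y₁ ≡ 2 (mod 7). M₂ = 7, y₂ ≡ 3 (mod 4). m = 4×4×2 + 0×7×3 ≡ 4 (mod 28)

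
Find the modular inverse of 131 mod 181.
Since 181 is prime, by Fermat 131^(-1) ≡ 131^{179} ≡ 76 (mod 181). Verify: 131 × 76 = 9956 ≡ 1 (mod 181)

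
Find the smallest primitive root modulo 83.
g = 2. Powers: [2, 4, 8, 16, 32, 64, 45, 7, 14, ...] generates all 82 non-zero residues.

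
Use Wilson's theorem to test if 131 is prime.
(130)! mod 131 = 130. Since 130 ≡ -1 mod 131, 131 is prime.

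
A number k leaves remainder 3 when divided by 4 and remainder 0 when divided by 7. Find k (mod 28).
M = 4 × 7 = 28. M₁ = 7, y₁ ≡ 3 (mod 4). M₂ = 4, y₂ ≡ 2 (mod 7). k = 3×7×3 + 0×4×2 ≡ 7 (mod 28)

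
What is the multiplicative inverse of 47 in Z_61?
Since 61 is prime, by Fermat 47^(-1) ≡ 47^{59} ≡ 13 (mod 61). Verify: 47 × 13 = 611 ≡ 1 (mod 61)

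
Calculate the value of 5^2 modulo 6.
5^{2} = 25 ≡ 1 mod 6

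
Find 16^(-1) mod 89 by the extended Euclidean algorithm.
Extended GCD: 16(39) + 89(-7) = 1. So 16^(-1) ≡ 39 mod 89. Verify: 16 × 39 = 624 ≡ 1 mod 89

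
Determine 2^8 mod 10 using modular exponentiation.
By repeated squaring mod 10: 2^{1}≡2, 2^{2}≡4, 2^{4}≡6, 2^{8}≡6. So 2^{8} ≡ 6 mod 10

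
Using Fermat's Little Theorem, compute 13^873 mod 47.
By Fermat: 13^{46} ≡ 1 (mod 47). 873 ≡ 45 (mod 46). So 13^{873} ≡ 13^{45} ≡ 29 (mod 47)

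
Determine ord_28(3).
Powers of 3 mod 28: 3^1≡3, 3^2≡9, 3^3≡27, 3^4≡25, 3^5≡19, 3^6≡1. Order = 6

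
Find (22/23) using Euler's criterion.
(22/23) = 22^{11} mod 23 = -1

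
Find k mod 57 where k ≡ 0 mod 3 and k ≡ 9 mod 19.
M = 3 × 19 = 57. M₁ = 19, y₁ ≡ 1 mod 3. M₂ = 3, y₂ ≡ 13 mod 19. k = 0×19×1 + 9×3×13 ≡ 9 mod 57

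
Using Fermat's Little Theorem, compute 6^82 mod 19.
By Fermat: 6^{18} ≡ 1 (mod 19). 82 = 4×18 + 10. So 6^{82} ≡ 6^{10} ≡ 6 (mod 19)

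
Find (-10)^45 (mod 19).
Using Fermat: (-10)^{18} ≡ 1 (mod 19). 45 ≡ 9 (mod 18). So (-10)^{45} ≡ (-10)^{9} ≡ 1 (mod 19)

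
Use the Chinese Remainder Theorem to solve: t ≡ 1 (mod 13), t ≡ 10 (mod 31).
M = 13 × 31 = 403. M₁ = 31, y₁ ≡ 8 (mod 13). M₂ = 13, y₂ ≡ 12 (mod 31). t = 1×31×8 + 10×13×12 ≡ 196 (mod 403)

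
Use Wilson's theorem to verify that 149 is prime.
(148)! mod 149 = 148. Since this equals -1 mod 149, Wilson confirms 149 is prime.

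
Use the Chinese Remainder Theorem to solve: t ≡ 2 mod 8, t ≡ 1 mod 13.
M = 8 × 13 = 104. M₁ = 13, y₁ ≡ 5 mod 8. M₂ = 8, y₂ ≡ 5 mod 13. t = 2×13×5 + 1×8×5 ≡ 66 mod 104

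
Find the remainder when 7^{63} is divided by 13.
By Fermat: 7^{12} ≡ 1 (mod 13). 63 = 5×12 + 3. So 7^{63} ≡ 7^{3} ≡ 5 (mod 13)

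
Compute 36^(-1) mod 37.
Since 37 is prime, by Fermat 36^(-1) ≡ 36^{35} ≡ 36 mod 37. Verify: 36 × 36 = 1296 ≡ 1 mod 37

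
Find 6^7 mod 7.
Using Fermat: 6^{6} ≡ 1 mod 7. 7 ≡ 1 mod 6. So 6^{7} ≡ 6^{1} ≡ 6 mod 7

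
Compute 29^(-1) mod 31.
Since 31 is prime, by Fermat 29^(-1) ≡ 29^{29} ≡ 15 mod 31. Verify: 29 × 15 = 435 ≡ 1 mod 31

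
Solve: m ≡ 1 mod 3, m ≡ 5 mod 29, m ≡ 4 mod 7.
M = 3 × 29 × 7 = 609. M₁ = 203, y₁ ≡ 2 mod 3. M₂ = 21, y₂ ≡ 18 mod 29. M₃ = 87, y₃ ≡ 5 mod 7. m = 1×203×2 + 5×21×18 + 4×87×5 ≡ 382 mod 609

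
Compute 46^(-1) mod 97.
Since 97 is prime, by Fermat 46^(-1) ≡ 46^{95} ≡ 19 mod 97. Verify: 46 × 19 = 874 ≡ 1 mod 97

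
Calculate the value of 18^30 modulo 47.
By repeated squaring (mod 47): 18^{1}≡18, 18^{2}≡42, 18^{4}≡25, 18^{8}≡14, 18^{16}≡8. Then 18^{30} = 18^{16+8+4+2} ≡ 8 × 14 × 25 × 42 ≡ 6 (mod 47)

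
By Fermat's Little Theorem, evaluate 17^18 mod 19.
By Fermat's Little Theorem, 17^{18} ≡ 1 (mod 19) since 19 is prime and gcd(17, 19) = 1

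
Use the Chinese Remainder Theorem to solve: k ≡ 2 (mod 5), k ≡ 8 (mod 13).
M = 5 × 13 = 65. M₁ = 13, y₁ ≡ 2 (mod 5). M₂ = 5, y₂ ≡ 8 (mod 13). k = 2×13×2 + 8×5×8 ≡ 47 (mod 65)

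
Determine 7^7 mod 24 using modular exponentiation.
By repeated squaring (mod 24): 7^{1}≡7, 7^{2}≡1, 7^{4}≡1. Then 7^{7} = 7^{4+2+1} ≡ 1 × 1 × 7 ≡ 7 (mod 24)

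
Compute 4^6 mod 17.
By repeated squaring mod 17: 4^{1}≡4, 4^{2}≡16, 4^{4}≡1. Then 4^{6} = 4^{4+2} ≡ 1 × 16 ≡ 16 mod 17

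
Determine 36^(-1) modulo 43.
Since 43 is prime, by Fermat 36^(-1) ≡ 36^{41} ≡ 6 (mod 43). Verify: 36 × 6 = 216 ≡ 1 (mod 43)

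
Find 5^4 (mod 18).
5^{4} = 625 ≡ 13 (mod 18)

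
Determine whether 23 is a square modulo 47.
By Euler's criterion: 23^{23} ≡ 46 (mod 47). Since this equals -1 (≡ 46), 23 is not a QR.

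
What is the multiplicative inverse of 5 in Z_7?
Since 7 is prime, by Fermat 5^(-1) ≡ 5^{5} ≡ 3 (mod 7). Verify: 5 × 3 = 15 ≡ 1 (mod 7)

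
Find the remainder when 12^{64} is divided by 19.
By Fermat: 12^{18} ≡ 1 (mod 19). 64 = 3×18 + 10. So 12^{64} ≡ 12^{10} ≡ 7 (mod 19)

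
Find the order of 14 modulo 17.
Powers of 14 mod 17: 14^1≡14, 14^2≡9, 14^3≡7, 14^4≡13, 14^5≡12, 14^6≡15, 14^7≡6, 14^8≡16, 14^9≡3, 14^10≡8, 14^11≡10, 14^12≡4, 14^13≡5, 14^14≡2, 14^15≡11, 14^16≡1. ord_17(14) = 16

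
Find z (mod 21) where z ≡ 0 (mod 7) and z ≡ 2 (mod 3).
M = 7 × 3 = 21. M₁ = 3, y₁ ≡ 5 (mod 7). M₂ = 7, y₂ ≡ 1 (mod 3). z = 0×3×5 + 2×7×1 ≡ 14 (mod 21)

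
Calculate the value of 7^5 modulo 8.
By repeated squaring mod 8: 7^{1}≡7, 7^{2}≡1, 7^{4}≡1. Then 7^{5} = 7^{4+1} ≡ 1 × 7 ≡ 7 mod 8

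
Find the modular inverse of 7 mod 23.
Since 23 is prime, by Fermat 7^(-1) ≡ 7^{21} ≡ 10 (mod 23). Verify: 7 × 10 = 70 ≡ 1 (mod 23)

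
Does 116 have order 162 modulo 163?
ord_163(116) divides 162. For each prime q|162: 116^{81}≡162, 116^{54}≡104, none ≡ 1. So 116 has order 162 and is a primitive root mod 163.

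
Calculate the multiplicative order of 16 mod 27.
Powers of 16 mod 27: 16^1≡16, 16^2≡13, 16^3≡19, 16^4≡7, 16^5≡4, 16^6≡10, 16^7≡25, 16^8≡22, 16^9≡1. ord_27(16) = 9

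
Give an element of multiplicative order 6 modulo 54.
17 has order 6 mod 54 since 17^{6} ≡ 1 (mod 54) and no smaller power works.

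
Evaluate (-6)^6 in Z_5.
Using Fermat: (-6)^{4} ≡ 1 (mod 5). 6 ≡ 2 (mod 4). So (-6)^{6} ≡ (-6)^{2} ≡ 1 (mod 5)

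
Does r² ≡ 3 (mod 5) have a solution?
By Euler's criterion: 3^{2} ≡ 4 (mod 5). Since this equals -1 (≡ 4), 3 is not a QR.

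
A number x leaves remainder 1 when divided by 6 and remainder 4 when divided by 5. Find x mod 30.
M = 6 × 5 = 30. M₁ = 5, y₁ ≡ 5 mod 6. M₂ = 6, y₂ ≡ 1 mod 5. x = 1×5×5 + 4×6×1 ≡ 19 mod 30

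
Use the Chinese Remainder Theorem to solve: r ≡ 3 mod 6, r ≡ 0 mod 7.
M = 6 × 7 = 42. M₁ = 7, y₁ ≡ 1 mod 6. M₂ = 6, y₂ ≡ 6 mod 7. r = 3×7×1 + 0×6×6 ≡ 21 mod 42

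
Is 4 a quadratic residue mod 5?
By Euler's criterion: 4^{2} ≡ 1 mod 5. Since this equals 1, 4 is a QR.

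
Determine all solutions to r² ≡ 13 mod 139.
The square roots of 13 mod 139 are 41 and 98. Verify: 41² = 1681 ≡ 13 mod 139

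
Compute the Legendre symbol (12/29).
(12/29) = 12^{14} mod 29 = -1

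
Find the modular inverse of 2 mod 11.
Since 11 is prime, by Fermat 2^(-1) ≡ 2^{9} ≡ 6 (mod 11). Verify: 2 × 6 = 12 ≡ 1 (mod 11)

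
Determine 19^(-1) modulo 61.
Since 61 is prime, by Fermat 19^(-1) ≡ 19^{59} ≡ 45 mod 61. Verify: 19 × 45 = 855 ≡ 1 mod 61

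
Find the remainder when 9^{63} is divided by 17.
By Fermat: 9^{16} ≡ 1 mod 17. 63 = 3×16 + 15. So 9^{63} ≡ 9^{15} ≡ 2 mod 17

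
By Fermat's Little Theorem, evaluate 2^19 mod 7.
By Fermat: 2^{6} ≡ 1 (mod 7). 19 = 3×6 + 1. So 2^{19} ≡ 2^{1} ≡ 2 (mod 7)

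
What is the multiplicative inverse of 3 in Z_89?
Since 89 is prime, by Fermat 3^(-1) ≡ 3^{87} ≡ 30 (mod 89). Verify: 3 × 30 = 90 ≡ 1 (mod 89)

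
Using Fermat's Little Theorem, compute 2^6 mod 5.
By Fermat: 2^{4} ≡ 1 (mod 5). So 2^{6} = 2^{4} · 2^{2} ≡ 2^{2} ≡ 4 (mod 5)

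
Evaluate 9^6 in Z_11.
By repeated squaring mod 11: 9^{1}≡9, 9^{2}≡4, 9^{4}≡5. Then 9^{6} = 9^{4+2} ≡ 5 × 4 ≡ 9 mod 11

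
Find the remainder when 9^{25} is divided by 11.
By Fermat: 9^{10} ≡ 1 mod 11. 25 = 2×10 + 5. So 9^{25} ≡ 9^{5} ≡ 1 mod 11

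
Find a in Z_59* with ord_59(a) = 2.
58 has order 2 mod 59 since 58^{2} ≡ 1 (mod 59) and no smaller power works.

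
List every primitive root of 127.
There are φ(126) = 36 primitive roots mod 127: {3, 6, 7, 12, 14, 23, 29, 39, 43, 45, 46, 48, 53, 55, 56, 57, 58, 65, 67, 78, 83, 85, 86, 91, 92, 93, 96, 97, 101, 106, 109, 110, 112, 114, 116, 118}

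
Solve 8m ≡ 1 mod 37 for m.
Since 37 is prime, by Fermat 8^(-1) ≡ 8^{35} ≡ 14 mod 37. Verify: 8 × 14 = 112 ≡ 1 mod 37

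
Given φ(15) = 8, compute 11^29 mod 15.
By Euler: 11^{8} ≡ 1 (mod 15) since gcd(11, 15) = 1. 29 = 3×8 + 5. So 11^{29} ≡ 11^{5} ≡ 11 (mod 15)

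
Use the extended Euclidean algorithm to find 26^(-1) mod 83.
Extended GCD: 26(16) + 83(-5) = 1. So 26^(-1) ≡ 16 (mod 83). Verify: 26 × 16 = 416 ≡ 1 (mod 83)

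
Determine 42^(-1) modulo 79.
Since 79 is prime, by Fermat 42^(-1) ≡ 42^{77} ≡ 32 (mod 79). Verify: 42 × 32 = 1344 ≡ 1 (mod 79)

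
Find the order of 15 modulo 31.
Powers of 15 mod 31: 15^1≡15, 15^2≡8, 15^3≡27, 15^4≡2, 15^5≡30, 15^6≡16, 15^7≡23, 15^8≡4, 15^9≡29, 15^10≡1. ord_31(15) = 10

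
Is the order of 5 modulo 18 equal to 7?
Powers of 5 mod 18: 5^1≡5, 5^2≡7, 5^3≡17, 5^4≡13, 5^5≡11, 5^6≡1. Already 5^6≡1, so the order is 6 < 7. No, the actual order is 6.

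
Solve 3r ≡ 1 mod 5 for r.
Since 5 is prime, by Fermat 3^(-1) ≡ 3^{3} ≡ 2 mod 5. Verify: 3 × 2 = 6 ≡ 1 mod 5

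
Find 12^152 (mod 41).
Using Fermat: 12^{40} ≡ 1 (mod 41). 152 ≡ 32 (mod 40). So 12^{152} ≡ 12^{32} ≡ 16 (mod 41)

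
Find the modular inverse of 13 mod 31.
Since 31 is prime, by Fermat 13^(-1) ≡ 13^{29} ≡ 12 mod 31. Verify: 13 × 12 = 156 ≡ 1 mod 31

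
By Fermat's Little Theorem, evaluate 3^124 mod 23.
By Fermat: 3^{22} ≡ 1 (mod 23). 124 = 5×22 + 14. So 3^{124} ≡ 3^{14} ≡ 4 (mod 23)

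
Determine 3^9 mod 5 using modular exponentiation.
Using Fermat: 3^{4} ≡ 1 (mod 5). 9 ≡ 1 (mod 4). So 3^{9} ≡ 3^{1} ≡ 3 (mod 5)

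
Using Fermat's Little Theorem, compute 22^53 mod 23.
By Fermat: 22^{22} ≡ 1 mod 23. 53 = 2×22 + 9. So 22^{53} ≡ 22^{9} ≡ 22 mod 23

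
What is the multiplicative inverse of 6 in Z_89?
Since 89 is prime, by Fermat 6^(-1) ≡ 6^{87} ≡ 15 mod 89. Verify: 6 × 15 = 90 ≡ 1 mod 89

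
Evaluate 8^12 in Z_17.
By repeated squaring mod 17: 8^{1}≡8, 8^{2}≡13, 8^{4}≡16, 8^{8}≡1. Then 8^{12} = 8^{8+4} ≡ 1 × 16 ≡ 16 mod 17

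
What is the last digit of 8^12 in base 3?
Using Fermat: 8^{2} ≡ 1 mod 3. 12 ≡ 0 mod 2. So 8^{12} ≡ 8^{0} ≡ 1 mod 3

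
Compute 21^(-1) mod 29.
Since 29 is prime, by Fermat 21^(-1) ≡ 21^{27} ≡ 18 mod 29. Verify: 21 × 18 = 378 ≡ 1 mod 29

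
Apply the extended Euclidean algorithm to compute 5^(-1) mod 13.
Extended GCD: 5(-5) + 13(2) = 1. So 5^(-1) ≡ -5 ≡ 8 mod 13. Verify: 5 × 8 = 40 ≡ 1 mod 13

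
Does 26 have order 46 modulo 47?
ord_47(26) divides 46. For each prime q|46: 26^{23}≡46, 26^{2}≡18, none ≡ 1. So 26 has order 46 and is a primitive root mod 47.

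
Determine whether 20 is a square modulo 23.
By Euler's criterion: 20^{11} ≡ 22 mod 23. Since this equals -1 (≡ 22), 20 is not a QR.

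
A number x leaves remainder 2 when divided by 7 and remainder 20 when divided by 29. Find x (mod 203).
M = 7 × 29 = 203. M₁ = 29, y₁ ≡ 1 (mod 7). M₂ = 7, y₂ ≡ 25 (mod 29). x = 2×29×1 + 20×7×25 ≡ 107 (mod 203)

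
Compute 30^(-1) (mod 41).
Since 41 is prime, by Fermat 30^(-1) ≡ 30^{39} ≡ 26 (mod 41). Verify: 30 × 26 = 780 ≡ 1 (mod 41)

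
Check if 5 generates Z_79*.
5^{39} ≡ 1 (mod 79) and 39 < 78, so ord_79(5) = 39 ≠ 78 and 5 is not a primitive root.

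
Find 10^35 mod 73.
By repeated squaring mod 73: 10^{1}≡10, 10^{2}≡27, 10^{4}≡72, 10^{8}≡1, 10^{16}≡1, 10^{32}≡1. Then 10^{35} = 10^{32+2+1} ≡ 1 × 27 × 10 ≡ 51 mod 73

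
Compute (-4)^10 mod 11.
Using Fermat: (-4)^{10} ≡ 1 (mod 11). 10 ≡ 0 (mod 10). So (-4)^{10} ≡ (-4)^{0} ≡ 1 (mod 11)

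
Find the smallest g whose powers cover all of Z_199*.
g = 3. Powers: [3, 9, 27, 81, 44, 132, 197, 193, 181, 145, ...] generates all 198 non-zero residues.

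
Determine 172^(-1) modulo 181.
Since 181 is prime, by Fermat 172^(-1) ≡ 172^{179} ≡ 20 (mod 181). Verify: 172 × 20 = 3440 ≡ 1 (mod 181)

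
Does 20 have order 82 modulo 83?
ord_83(20) divides 82. For each prime q|82: 20^{41}≡82, 20^{2}≡68, none ≡ 1. So 20 has order 82 and is a primitive root mod 83.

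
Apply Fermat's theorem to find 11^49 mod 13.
By Fermat: 11^{12} ≡ 1 mod 13. 49 = 4×12 + 1. So 11^{49} ≡ 11^{1} ≡ 11 mod 13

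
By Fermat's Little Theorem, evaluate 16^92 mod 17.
By Fermat: 16^{16} ≡ 1 (mod 17). 92 = 5×16 + 12. So 16^{92} ≡ 16^{12} ≡ 1 (mod 17)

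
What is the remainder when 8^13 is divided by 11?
Using Fermat: 8^{10} ≡ 1 (mod 11). 13 ≡ 3 (mod 10). So 8^{13} ≡ 8^{3} ≡ 6 (mod 11)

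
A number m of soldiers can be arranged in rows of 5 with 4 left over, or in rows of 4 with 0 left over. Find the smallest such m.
M = 5 × 4 = 20. M₁ = 4, y₁ ≡ 4 mod 5. M₂ = 5, y₂ ≡ 1 mod 4. m = 4×4×4 + 0×5×1 ≡ 4 mod 20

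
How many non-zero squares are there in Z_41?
For prime 41, there are (p-1)/2 = (41-1)/2 = 20 quadratic residues (excluding 0).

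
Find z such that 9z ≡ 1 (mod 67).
Since 67 is prime, by Fermat 9^(-1) ≡ 9^{65} ≡ 15 (mod 67). Verify: 9 × 15 = 135 ≡ 1 (mod 67)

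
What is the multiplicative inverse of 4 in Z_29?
Since 29 is prime, by Fermat 4^(-1) ≡ 4^{27} ≡ 22 mod 29. Verify: 4 × 22 = 88 ≡ 1 mod 29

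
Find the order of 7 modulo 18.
Powers of 7 mod 18: 7^1≡7, 7^2≡13, 7^3≡1. So the order of 7 is 3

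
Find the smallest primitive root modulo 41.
g = 6. Powers: [6, 36, 11, 25, 27, 39, 29, ...] generates all 40 non-zero residues.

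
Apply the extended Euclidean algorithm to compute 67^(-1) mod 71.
Extended GCD: 67(-18) + 71(17) = 1. So 67^(-1) ≡ -18 ≡ 53 mod 71. Verify: 67 × 53 = 3551 ≡ 1 mod 71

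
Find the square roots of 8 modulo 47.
The square roots of 8 mod 47 are 14 and 33. Verify: 14² = 196 ≡ 8 mod 47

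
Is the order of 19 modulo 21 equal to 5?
Powers of 19 mod 21: 19^1≡19, 19^2≡4, 19^3≡13, 19^4≡16, 19^5≡10, 19^6≡1. 19^5≡10≢1, so ord ≠ 5. No, the actual order is 6.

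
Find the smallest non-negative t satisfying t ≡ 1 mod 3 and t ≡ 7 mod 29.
M = 3 × 29 = 87. M₁ = 29, y₁ ≡ 2 mod 3. M₂ = 3, y₂ ≡ 10 mod 29. t = 1×29×2 + 7×3×10 ≡ 7 mod 87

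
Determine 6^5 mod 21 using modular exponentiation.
By repeated squaring mod 21: 6^{1}≡6, 6^{2}≡15, 6^{4}≡15. Then 6^{5} = 6^{4+1} ≡ 15 × 6 ≡ 6 mod 21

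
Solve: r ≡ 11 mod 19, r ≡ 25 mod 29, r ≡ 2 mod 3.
M = 19 × 29 × 3 = 1653. M₁ = 87, y₁ ≡ 7 mod 19. M₂ = 57, y₂ ≡ 28 mod 29. M₃ = 551, y₃ ≡ 2 mod 3. r = 11×87×7 + 25×57×28 + 2×551×2 ≡ 866 mod 1653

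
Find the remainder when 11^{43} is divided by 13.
By Fermat: 11^{12} ≡ 1 (mod 13). 43 = 3×12 + 7. So 11^{43} ≡ 11^{7} ≡ 2 (mod 13)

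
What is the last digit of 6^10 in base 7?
Using Fermat: 6^{6} ≡ 1 mod 7. 10 ≡ 4 mod 6. So 6^{10} ≡ 6^{4} ≡ 1 mod 7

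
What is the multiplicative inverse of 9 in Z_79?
Since 79 is prime, by Fermat 9^(-1) ≡ 9^{77} ≡ 44 (mod 79). Verify: 9 × 44 = 396 ≡ 1 (mod 79)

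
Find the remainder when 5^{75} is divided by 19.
By Fermat: 5^{18} ≡ 1 mod 19. 75 = 4×18 + 3. So 5^{75} ≡ 5^{3} ≡ 11 mod 19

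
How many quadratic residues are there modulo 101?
For prime 101, there are (p-1)/2 = (101-1)/2 = 50 quadratic residues (excluding 0).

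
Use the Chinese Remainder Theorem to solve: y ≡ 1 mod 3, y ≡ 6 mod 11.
M = 3 × 11 = 33. M₁ = 11, y₁ ≡ 2 mod 3. M₂ = 3, y₂ ≡ 4 mod 11. y = 1×11×2 + 6×3×4 ≡ 28 mod 33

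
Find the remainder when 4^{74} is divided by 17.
By Fermat: 4^{16} ≡ 1 mod 17. 74 = 4×16 + 10. So 4^{74} ≡ 4^{10} ≡ 16 mod 17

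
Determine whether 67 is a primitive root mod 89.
67^{11} ≡ 1 mod 89 and 11 < 88, so ord_89(67) = 11 ≠ 88 and 67 is not a primitive root.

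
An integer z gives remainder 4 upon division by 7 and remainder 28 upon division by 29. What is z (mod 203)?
M = 7 × 29 = 203. M₁ = 29, y₁ ≡ 1 (mod 7). M₂ = 7, y₂ ≡ 25 (mod 29). z = 4×29×1 + 28×7×25 ≡ 144 (mod 203)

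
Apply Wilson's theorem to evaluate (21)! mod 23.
(22)! = (21)! × (22) ≡ -1 (mod 23). So (21)! ≡ -1 × (22)^(-1) ≡ (-1)×(-1) = 1 (mod 23)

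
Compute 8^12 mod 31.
By repeated squaring mod 31: 8^{1}≡8, 8^{2}≡2, 8^{4}≡4, 8^{8}≡16. Then 8^{12} = 8^{8+4} ≡ 16 × 4 ≡ 2 mod 31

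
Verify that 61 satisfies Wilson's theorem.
(60)! mod 61 = 60. Since this equals -1 mod 61, Wilson confirms 61 is prime.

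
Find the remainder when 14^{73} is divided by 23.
By Fermat: 14^{22} ≡ 1 mod 23. 73 = 3×22 + 7. So 14^{73} ≡ 14^{7} ≡ 19 mod 23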